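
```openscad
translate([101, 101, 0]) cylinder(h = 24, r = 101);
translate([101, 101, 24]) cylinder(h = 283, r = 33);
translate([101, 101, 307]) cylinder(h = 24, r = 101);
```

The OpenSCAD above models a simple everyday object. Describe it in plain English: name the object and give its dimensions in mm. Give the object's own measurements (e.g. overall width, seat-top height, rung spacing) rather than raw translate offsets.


A spool: two coaxial disc flanges of radius 101 mm and thickness 24 mm, joined by a core cylinder of radius 33 mm and height 283 mm. The lower flange rests on z = 0 and the three cylinders share a vertical axis.


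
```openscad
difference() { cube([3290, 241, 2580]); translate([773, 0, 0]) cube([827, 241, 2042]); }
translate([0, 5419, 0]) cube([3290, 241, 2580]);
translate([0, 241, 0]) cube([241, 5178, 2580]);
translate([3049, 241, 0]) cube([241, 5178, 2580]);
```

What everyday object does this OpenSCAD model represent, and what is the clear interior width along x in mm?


A single room. The interior width is 2808 mm.

Four walls enclosing a rectangle with a door in the front wall — a room. Outside width 3290 minus two 241 mm walls gives 2808 mm.


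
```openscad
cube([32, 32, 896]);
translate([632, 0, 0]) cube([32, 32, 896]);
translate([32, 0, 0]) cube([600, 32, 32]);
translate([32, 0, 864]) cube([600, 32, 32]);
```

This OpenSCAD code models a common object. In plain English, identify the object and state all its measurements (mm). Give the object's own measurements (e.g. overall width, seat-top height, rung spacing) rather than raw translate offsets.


A rectangular picture frame lying in the x–z plane (depth along y). The opening is 600 mm wide (x) by 832 mm tall (z), surrounded by a border 32 mm wide on all four sides. The frame is 32 mm deep and is made of two full-height vertical stiles with two horizontal rails fitted between them.


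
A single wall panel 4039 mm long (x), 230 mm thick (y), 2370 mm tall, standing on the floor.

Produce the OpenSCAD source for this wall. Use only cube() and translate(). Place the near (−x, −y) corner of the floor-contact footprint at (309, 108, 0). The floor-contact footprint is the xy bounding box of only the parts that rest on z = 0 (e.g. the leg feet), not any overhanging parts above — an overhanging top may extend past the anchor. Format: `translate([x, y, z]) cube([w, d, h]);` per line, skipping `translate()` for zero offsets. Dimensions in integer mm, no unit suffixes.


translate([309, 108, 0]) cube([4039, 230, 2370]);


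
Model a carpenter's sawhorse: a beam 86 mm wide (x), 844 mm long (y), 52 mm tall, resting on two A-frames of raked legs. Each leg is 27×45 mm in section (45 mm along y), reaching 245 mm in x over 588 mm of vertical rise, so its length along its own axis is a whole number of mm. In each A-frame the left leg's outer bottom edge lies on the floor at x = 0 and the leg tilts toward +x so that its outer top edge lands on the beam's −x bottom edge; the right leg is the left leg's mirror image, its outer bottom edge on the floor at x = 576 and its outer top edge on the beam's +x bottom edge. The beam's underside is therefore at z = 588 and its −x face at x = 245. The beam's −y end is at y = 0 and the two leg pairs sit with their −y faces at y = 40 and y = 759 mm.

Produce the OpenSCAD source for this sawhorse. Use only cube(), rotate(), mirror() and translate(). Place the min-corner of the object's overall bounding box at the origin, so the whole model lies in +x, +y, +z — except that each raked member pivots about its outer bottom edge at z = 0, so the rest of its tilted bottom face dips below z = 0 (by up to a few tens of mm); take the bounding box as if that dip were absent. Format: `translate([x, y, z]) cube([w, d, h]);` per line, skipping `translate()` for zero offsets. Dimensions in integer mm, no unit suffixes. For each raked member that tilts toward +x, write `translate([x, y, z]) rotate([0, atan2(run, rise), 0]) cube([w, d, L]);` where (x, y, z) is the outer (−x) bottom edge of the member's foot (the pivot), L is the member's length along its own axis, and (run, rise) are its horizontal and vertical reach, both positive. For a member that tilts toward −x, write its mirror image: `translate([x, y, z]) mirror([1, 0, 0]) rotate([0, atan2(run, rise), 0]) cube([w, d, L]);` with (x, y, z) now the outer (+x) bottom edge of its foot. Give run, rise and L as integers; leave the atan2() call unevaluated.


// leg length = √(245² + 588²) = 637
// right-leg outer foot x = 2·245 + 86 = 576
// beam min-corner = (245, 0, 588)
translate([245, 0, 588]) cube([86, 844, 52]);
translate([0, 40, 0]) rotate([0, atan2(245, 588), 0]) cube([27, 45, 637]);
translate([576, 40, 0]) mirror([1, 0, 0]) rotate([0, atan2(245, 588), 0]) cube([27, 45, 637]);
translate([0, 759, 0]) rotate([0, atan2(245, 588), 0]) cube([27, 45, 637]);
translate([576, 759, 0]) mirror([1, 0, 0]) rotate([0, atan2(245, 588), 0]) cube([27, 45, 637]);


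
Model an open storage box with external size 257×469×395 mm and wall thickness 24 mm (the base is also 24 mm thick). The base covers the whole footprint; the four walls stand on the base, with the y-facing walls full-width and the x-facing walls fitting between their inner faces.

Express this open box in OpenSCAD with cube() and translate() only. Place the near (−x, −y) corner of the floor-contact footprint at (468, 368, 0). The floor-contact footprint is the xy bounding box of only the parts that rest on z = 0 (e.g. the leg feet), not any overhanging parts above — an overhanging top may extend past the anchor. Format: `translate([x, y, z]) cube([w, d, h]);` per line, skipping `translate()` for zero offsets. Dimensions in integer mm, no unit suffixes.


translate([468, 368, 0]) cube([257, 469, 24]);
translate([468, 368, 24]) cube([257, 24, 371]);
translate([468, 813, 24]) cube([257, 24, 371]);
translate([468, 392, 24]) cube([24, 421, 371]);
translate([701, 392, 24]) cube([24, 421, 371]);


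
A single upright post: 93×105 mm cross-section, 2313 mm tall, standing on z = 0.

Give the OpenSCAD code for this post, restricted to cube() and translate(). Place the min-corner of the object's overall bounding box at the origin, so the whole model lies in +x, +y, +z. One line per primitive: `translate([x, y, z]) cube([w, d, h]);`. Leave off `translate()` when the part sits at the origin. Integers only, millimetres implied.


cube([93, 105, 2313]);


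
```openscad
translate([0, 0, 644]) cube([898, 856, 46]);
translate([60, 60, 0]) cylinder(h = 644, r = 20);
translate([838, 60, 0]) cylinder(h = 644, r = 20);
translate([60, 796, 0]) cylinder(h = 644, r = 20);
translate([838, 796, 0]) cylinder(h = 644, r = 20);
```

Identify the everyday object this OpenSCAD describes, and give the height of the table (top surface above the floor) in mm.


A table. The table height is 690 mm.

A 898×856×46 slab sits at z = 644 on four Ø40 mm round legs — a table. The top surface is at 644 + 46 = 690 mm.


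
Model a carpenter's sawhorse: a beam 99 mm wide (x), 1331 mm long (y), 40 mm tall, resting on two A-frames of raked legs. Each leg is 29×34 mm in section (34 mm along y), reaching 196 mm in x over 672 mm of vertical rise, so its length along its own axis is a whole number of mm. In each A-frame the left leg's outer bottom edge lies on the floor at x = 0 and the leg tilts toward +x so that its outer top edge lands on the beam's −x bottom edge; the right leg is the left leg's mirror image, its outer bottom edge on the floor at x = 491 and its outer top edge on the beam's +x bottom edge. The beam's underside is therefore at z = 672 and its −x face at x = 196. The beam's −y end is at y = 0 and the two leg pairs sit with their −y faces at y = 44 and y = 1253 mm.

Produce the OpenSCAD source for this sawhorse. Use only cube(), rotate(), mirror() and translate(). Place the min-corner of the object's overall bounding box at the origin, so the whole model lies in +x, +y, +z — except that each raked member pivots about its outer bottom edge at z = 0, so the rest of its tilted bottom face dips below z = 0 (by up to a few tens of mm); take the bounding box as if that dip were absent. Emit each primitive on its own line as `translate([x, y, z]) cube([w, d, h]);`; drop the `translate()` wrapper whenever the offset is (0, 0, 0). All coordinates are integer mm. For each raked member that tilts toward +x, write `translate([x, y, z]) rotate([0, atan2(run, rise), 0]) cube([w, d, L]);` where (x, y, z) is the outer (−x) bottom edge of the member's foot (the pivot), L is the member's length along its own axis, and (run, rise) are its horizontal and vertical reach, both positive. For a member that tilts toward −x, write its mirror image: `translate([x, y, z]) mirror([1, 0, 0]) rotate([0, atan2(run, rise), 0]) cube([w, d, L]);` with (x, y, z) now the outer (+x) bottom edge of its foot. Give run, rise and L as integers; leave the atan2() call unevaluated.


// leg length = √(196² + 672²) = 700
// right-leg outer foot x = 2·196 + 99 = 491
// beam min-corner = (196, 0, 672)
translate([196, 0, 672]) cube([99, 1331, 40]);
translate([0, 44, 0]) rotate([0, atan2(196, 672), 0]) cube([29, 34, 700]);
translate([491, 44, 0]) mirror([1, 0, 0]) rotate([0, atan2(196, 672), 0]) cube([29, 34, 700]);
translate([0, 1253, 0]) rotate([0, atan2(196, 672), 0]) cube([29, 34, 700]);
translate([491, 1253, 0]) mirror([1, 0, 0]) rotate([0, atan2(196, 672), 0]) cube([29, 34, 700]);


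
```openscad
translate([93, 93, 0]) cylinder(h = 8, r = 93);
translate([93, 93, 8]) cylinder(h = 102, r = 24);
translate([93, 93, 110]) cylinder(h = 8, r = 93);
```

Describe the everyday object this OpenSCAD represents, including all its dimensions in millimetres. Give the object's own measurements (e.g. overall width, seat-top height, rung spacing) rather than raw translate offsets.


A spool: two coaxial disc flanges of radius 93 mm and thickness 8 mm, joined by a core cylinder of radius 24 mm and height 102 mm. The lower flange rests on z = 0 and the three cylinders share a vertical axis.


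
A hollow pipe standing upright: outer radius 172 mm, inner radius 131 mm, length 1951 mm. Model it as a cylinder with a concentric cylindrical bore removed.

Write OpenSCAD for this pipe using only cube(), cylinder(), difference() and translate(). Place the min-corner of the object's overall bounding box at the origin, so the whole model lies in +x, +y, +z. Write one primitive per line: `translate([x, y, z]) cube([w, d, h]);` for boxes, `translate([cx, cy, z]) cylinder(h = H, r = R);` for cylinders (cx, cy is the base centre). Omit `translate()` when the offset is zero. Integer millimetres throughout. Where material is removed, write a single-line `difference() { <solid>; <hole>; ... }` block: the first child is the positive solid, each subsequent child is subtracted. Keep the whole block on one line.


difference() { translate([172, 172, 0]) cylinder(h = 1951, r = 172); translate([172, 172, 0]) cylinder(h = 1951, r = 131); }


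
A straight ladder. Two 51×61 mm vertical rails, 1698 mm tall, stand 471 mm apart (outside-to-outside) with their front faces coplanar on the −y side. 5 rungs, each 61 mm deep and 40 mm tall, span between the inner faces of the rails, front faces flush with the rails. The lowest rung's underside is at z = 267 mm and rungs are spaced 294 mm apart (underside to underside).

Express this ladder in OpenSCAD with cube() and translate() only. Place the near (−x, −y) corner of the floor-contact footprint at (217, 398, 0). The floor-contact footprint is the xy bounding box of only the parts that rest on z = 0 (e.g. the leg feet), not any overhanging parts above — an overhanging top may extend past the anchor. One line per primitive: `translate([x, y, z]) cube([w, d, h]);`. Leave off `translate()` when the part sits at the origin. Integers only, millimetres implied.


translate([217, 398, 0]) cube([51, 61, 1698]);
translate([637, 398, 0]) cube([51, 61, 1698]);
translate([268, 398, 267]) cube([369, 61, 40]);
translate([268, 398, 561]) cube([369, 61, 40]);
translate([268, 398, 855]) cube([369, 61, 40]);
translate([268, 398, 1149]) cube([369, 61, 40]);
translate([268, 398, 1443]) cube([369, 61, 40]);


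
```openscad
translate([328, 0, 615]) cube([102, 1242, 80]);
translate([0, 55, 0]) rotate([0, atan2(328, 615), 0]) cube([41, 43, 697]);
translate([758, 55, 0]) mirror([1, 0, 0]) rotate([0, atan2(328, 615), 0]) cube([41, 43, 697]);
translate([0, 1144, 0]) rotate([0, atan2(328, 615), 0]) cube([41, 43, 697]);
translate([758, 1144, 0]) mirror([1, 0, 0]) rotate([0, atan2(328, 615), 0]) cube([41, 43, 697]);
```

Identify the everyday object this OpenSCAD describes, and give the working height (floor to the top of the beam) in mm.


A sawhorse. The overall height is 695 mm.

A beam across two mirrored pairs of raked legs — a sawhorse. The beam's underside is at z = 615 (matching the legs' vertical rise in atan2(328, 615)) and the beam is 80 mm tall, so its top is at 615 + 80 = 695 mm. The raked legs top out at the beam's underside, so that is the highest point.


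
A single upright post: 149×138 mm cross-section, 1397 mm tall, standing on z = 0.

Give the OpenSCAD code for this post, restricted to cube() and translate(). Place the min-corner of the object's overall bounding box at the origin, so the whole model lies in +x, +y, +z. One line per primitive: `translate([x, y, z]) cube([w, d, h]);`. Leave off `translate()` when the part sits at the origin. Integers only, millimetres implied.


cube([149, 138, 1397]);


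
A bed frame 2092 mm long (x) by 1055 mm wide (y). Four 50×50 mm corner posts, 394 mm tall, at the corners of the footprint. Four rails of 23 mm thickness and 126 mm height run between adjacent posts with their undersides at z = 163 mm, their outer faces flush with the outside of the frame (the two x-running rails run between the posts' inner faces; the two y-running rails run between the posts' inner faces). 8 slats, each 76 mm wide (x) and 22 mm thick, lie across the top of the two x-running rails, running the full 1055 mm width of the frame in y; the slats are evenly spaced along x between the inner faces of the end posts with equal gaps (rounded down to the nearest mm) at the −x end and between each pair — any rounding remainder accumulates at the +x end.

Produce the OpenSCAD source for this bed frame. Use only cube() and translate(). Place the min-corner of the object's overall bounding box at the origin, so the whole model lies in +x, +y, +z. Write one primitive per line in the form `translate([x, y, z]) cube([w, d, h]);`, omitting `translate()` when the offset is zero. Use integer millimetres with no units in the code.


cube([50, 50, 394]);
translate([0, 1005, 0]) cube([50, 50, 394]);
translate([2042, 0, 0]) cube([50, 50, 394]);
translate([2042, 1005, 0]) cube([50, 50, 394]);
translate([50, 0, 163]) cube([1992, 23, 126]);
translate([50, 1032, 163]) cube([1992, 23, 126]);
translate([0, 50, 163]) cube([23, 955, 126]);
translate([2069, 50, 163]) cube([23, 955, 126]);
translate([203, 0, 289]) cube([76, 1055, 22]);
translate([432, 0, 289]) cube([76, 1055, 22]);
translate([661, 0, 289]) cube([76, 1055, 22]);
translate([890, 0, 289]) cube([76, 1055, 22]);
translate([1119, 0, 289]) cube([76, 1055, 22]);
translate([1348, 0, 289]) cube([76, 1055, 22]);
translate([1577, 0, 289]) cube([76, 1055, 22]);
translate([1806, 0, 289]) cube([76, 1055, 22]);


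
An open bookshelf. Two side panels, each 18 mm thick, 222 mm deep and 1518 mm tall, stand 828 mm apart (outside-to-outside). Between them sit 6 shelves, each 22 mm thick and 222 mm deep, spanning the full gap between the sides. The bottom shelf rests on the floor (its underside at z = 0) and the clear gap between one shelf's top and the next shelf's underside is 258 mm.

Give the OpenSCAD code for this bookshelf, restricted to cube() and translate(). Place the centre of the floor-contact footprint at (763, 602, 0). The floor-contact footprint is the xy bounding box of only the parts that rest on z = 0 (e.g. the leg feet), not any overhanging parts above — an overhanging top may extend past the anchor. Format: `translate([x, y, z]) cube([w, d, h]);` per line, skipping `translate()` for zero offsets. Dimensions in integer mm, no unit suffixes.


translate([349, 491, 0]) cube([18, 222, 1518]);
translate([1159, 491, 0]) cube([18, 222, 1518]);
translate([367, 491, 0]) cube([792, 222, 22]);
translate([367, 491, 280]) cube([792, 222, 22]);
translate([367, 491, 560]) cube([792, 222, 22]);
translate([367, 491, 840]) cube([792, 222, 22]);
translate([367, 491, 1120]) cube([792, 222, 22]);
translate([367, 491, 1400]) cube([792, 222, 22]);


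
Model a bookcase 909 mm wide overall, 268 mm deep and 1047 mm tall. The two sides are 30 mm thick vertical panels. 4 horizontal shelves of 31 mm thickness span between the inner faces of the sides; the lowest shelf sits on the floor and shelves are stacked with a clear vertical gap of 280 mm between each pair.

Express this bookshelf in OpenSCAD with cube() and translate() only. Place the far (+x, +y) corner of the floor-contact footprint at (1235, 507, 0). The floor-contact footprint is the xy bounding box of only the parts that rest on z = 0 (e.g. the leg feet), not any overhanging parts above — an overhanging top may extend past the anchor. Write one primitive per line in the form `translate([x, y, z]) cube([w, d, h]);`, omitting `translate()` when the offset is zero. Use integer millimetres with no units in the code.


translate([326, 239, 0]) cube([30, 268, 1047]);
translate([1205, 239, 0]) cube([30, 268, 1047]);
translate([356, 239, 0]) cube([849, 268, 31]);
translate([356, 239, 311]) cube([849, 268, 31]);
translate([356, 239, 622]) cube([849, 268, 31]);
translate([356, 239, 933]) cube([849, 268, 31]);


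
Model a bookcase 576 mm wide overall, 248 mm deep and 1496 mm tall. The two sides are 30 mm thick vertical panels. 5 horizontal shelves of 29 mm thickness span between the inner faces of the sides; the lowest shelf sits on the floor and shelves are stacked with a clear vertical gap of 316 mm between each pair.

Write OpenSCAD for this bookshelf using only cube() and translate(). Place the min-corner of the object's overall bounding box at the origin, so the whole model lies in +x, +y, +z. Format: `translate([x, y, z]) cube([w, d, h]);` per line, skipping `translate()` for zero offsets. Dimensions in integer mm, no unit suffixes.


cube([30, 248, 1496]);
translate([546, 0, 0]) cube([30, 248, 1496]);
translate([30, 0, 0]) cube([516, 248, 29]);
translate([30, 0, 345]) cube([516, 248, 29]);
translate([30, 0, 690]) cube([516, 248, 29]);
translate([30, 0, 1035]) cube([516, 248, 29]);
translate([30, 0, 1380]) cube([516, 248, 29]);


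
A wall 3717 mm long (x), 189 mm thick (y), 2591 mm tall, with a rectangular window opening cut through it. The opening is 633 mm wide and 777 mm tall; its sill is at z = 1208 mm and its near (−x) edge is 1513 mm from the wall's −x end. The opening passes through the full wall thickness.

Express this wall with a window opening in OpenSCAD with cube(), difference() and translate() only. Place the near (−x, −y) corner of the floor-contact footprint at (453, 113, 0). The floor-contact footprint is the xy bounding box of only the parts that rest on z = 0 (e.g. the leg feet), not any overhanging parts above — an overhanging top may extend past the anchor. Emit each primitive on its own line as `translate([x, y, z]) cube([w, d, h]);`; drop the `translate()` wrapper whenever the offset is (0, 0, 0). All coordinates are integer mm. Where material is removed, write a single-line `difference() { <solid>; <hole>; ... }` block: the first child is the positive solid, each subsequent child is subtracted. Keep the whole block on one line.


difference() { translate([453, 113, 0]) cube([3717, 189, 2591]); translate([1966, 113, 1208]) cube([633, 189, 777]); }


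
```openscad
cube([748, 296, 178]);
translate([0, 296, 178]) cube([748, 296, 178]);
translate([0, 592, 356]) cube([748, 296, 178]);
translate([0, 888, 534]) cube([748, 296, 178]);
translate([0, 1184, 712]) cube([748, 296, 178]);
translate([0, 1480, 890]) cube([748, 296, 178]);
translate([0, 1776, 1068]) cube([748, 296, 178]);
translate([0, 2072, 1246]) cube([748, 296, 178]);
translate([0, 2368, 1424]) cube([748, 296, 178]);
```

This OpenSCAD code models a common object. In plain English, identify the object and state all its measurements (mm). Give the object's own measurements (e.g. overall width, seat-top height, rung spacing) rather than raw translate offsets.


A straight staircase of 9 solid steps. Each step is 748 mm wide (x), 296 mm deep (y, the going) and 178 mm tall (the rise). The first step rests on the floor; each subsequent step sits one going further in +y and one rise higher in +z, directly behind and above the previous step with no overlap.


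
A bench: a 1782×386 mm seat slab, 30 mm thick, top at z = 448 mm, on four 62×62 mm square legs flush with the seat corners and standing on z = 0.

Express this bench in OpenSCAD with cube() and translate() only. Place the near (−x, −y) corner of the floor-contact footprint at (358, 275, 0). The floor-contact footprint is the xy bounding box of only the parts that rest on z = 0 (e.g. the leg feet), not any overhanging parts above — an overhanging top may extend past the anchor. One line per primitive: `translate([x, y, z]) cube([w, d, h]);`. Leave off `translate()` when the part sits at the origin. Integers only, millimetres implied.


// leg_h = 448 − 30 = 418
translate([358, 275, 418]) cube([1782, 386, 30]);
translate([358, 275, 0]) cube([62, 62, 418]);
translate([358, 599, 0]) cube([62, 62, 418]);
translate([2078, 275, 0]) cube([62, 62, 418]);
translate([2078, 599, 0]) cube([62, 62, 418]);


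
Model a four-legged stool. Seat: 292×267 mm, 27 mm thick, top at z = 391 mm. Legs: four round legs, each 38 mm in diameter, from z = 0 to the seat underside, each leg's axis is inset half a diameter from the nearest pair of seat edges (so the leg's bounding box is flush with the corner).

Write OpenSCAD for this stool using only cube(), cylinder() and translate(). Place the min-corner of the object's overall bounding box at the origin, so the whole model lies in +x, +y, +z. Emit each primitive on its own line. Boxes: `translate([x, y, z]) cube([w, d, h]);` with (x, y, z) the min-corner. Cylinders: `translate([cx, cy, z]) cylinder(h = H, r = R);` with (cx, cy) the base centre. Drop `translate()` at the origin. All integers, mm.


translate([0, 0, 364]) cube([292, 267, 27]);
translate([19, 19, 0]) cylinder(h = 364, r = 19);
translate([273, 19, 0]) cylinder(h = 364, r = 19);
translate([19, 248, 0]) cylinder(h = 364, r = 19);
translate([273, 248, 0]) cylinder(h = 364, r = 19);


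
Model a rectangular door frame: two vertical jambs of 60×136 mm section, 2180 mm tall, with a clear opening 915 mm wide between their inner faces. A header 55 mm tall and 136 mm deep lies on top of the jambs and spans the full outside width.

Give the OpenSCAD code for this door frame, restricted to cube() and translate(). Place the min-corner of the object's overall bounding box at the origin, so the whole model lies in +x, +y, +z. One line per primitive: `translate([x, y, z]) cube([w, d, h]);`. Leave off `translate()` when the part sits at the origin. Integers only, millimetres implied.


cube([60, 136, 2180]);
translate([975, 0, 0]) cube([60, 136, 2180]);
translate([0, 0, 2180]) cube([1035, 136, 55]);


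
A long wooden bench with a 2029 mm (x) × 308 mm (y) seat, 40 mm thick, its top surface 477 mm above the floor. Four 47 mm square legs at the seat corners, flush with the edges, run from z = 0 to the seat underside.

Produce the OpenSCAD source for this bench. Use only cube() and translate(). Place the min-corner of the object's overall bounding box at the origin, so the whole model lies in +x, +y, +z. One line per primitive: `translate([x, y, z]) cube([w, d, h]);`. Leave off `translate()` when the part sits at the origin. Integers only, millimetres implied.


translate([0, 0, 437]) cube([2029, 308, 40]);
cube([47, 47, 437]);
translate([0, 261, 0]) cube([47, 47, 437]);
translate([1982, 0, 0]) cube([47, 47, 437]);
translate([1982, 261, 0]) cube([47, 47, 437]);


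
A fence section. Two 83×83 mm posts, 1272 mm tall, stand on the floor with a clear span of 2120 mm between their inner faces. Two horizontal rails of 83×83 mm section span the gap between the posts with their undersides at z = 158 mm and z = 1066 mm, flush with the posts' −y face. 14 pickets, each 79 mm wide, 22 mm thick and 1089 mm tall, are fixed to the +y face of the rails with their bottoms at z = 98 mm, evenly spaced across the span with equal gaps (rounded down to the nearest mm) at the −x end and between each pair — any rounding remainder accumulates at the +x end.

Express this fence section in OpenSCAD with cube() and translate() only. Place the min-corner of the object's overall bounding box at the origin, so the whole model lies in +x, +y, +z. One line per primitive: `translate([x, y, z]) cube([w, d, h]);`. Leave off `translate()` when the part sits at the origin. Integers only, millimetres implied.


cube([83, 83, 1272]);
translate([2203, 0, 0]) cube([83, 83, 1272]);
translate([83, 0, 158]) cube([2120, 83, 83]);
translate([83, 0, 1066]) cube([2120, 83, 83]);
translate([150, 83, 98]) cube([79, 22, 1089]);
translate([296, 83, 98]) cube([79, 22, 1089]);
translate([442, 83, 98]) cube([79, 22, 1089]);
translate([588, 83, 98]) cube([79, 22, 1089]);
translate([734, 83, 98]) cube([79, 22, 1089]);
translate([880, 83, 98]) cube([79, 22, 1089]);
translate([1026, 83, 98]) cube([79, 22, 1089]);
translate([1172, 83, 98]) cube([79, 22, 1089]);
translate([1318, 83, 98]) cube([79, 22, 1089]);
translate([1464, 83, 98]) cube([79, 22, 1089]);
translate([1610, 83, 98]) cube([79, 22, 1089]);
translate([1756, 83, 98]) cube([79, 22, 1089]);
translate([1902, 83, 98]) cube([79, 22, 1089]);
translate([2048, 83, 98]) cube([79, 22, 1089]);


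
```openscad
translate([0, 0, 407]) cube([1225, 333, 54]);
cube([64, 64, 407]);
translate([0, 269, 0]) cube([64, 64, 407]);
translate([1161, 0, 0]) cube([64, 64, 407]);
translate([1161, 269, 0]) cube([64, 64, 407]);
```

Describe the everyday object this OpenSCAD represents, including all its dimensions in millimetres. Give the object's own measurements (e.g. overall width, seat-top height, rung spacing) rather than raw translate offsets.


A long wooden bench with a 1225 mm (x) × 333 mm (y) seat, 54 mm thick, its top surface 461 mm above the floor. Four 64 mm square legs at the seat corners, flush with the edges, run from z = 0 to the seat underside.


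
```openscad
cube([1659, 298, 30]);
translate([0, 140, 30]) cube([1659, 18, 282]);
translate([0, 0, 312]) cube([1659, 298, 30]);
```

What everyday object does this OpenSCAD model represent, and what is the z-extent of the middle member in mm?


An I-beam. The web height is 282 mm.

Two wide flanges with a thin centred web — an I-beam. Overall 342 mm minus two 30 mm flanges gives a web of 342 − 2·30 = 282 mm.


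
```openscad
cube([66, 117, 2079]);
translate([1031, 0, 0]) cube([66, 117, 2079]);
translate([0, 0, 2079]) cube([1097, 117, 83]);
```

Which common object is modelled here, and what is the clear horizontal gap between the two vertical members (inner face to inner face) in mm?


A door frame. The clear opening width is 965 mm.

Two 2079 mm tall posts with a header on top — a door frame. The left jamb is 66 mm wide at x = 0; the right jamb starts at x = 1031. The clear opening is 1031 − 66 = 965 mm.


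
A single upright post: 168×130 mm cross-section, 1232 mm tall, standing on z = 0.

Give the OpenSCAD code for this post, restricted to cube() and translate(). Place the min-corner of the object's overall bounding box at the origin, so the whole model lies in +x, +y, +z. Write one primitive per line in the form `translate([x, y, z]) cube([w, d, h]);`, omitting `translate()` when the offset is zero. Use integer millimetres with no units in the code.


cube([168, 130, 1232]);


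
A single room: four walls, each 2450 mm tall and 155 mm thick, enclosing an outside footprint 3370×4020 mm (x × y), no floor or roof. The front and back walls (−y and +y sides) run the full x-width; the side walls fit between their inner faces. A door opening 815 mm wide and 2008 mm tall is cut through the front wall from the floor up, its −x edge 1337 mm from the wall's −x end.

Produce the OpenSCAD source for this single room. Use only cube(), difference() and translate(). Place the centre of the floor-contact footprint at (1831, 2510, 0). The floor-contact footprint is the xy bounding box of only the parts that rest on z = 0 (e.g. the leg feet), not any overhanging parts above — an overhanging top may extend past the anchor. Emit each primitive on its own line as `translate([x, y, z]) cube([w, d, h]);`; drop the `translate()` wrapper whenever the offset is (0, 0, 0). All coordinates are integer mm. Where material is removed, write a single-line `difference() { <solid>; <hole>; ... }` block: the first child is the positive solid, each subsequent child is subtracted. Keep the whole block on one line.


difference() { translate([146, 500, 0]) cube([3370, 155, 2450]); translate([1483, 500, 0]) cube([815, 155, 2008]); }
translate([146, 4365, 0]) cube([3370, 155, 2450]);
translate([146, 655, 0]) cube([155, 3710, 2450]);
translate([3361, 655, 0]) cube([155, 3710, 2450]);


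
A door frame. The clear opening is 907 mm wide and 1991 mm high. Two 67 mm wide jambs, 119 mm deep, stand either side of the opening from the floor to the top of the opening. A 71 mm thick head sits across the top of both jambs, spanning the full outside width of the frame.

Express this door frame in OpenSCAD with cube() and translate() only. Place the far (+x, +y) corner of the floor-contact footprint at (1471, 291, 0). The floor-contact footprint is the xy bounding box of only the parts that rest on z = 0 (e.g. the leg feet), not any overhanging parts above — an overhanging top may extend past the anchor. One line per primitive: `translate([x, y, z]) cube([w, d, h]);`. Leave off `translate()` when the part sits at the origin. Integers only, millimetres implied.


translate([430, 172, 0]) cube([67, 119, 1991]);
translate([1404, 172, 0]) cube([67, 119, 1991]);
translate([430, 172, 1991]) cube([1041, 119, 71]);


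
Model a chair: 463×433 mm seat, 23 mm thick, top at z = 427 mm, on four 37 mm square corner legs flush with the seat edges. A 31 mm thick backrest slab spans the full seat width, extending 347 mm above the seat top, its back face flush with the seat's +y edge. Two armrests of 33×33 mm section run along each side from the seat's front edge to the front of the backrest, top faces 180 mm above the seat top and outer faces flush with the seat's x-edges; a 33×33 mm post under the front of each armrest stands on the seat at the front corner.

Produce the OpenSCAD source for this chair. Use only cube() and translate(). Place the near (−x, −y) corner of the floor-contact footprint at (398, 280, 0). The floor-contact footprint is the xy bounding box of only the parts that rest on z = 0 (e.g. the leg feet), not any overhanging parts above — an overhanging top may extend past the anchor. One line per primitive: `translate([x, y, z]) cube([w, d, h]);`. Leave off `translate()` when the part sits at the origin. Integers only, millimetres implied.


translate([398, 280, 404]) cube([463, 433, 23]);
translate([398, 280, 0]) cube([37, 37, 404]);
translate([824, 280, 0]) cube([37, 37, 404]);
translate([398, 676, 0]) cube([37, 37, 404]);
translate([824, 676, 0]) cube([37, 37, 404]);
translate([398, 682, 427]) cube([463, 31, 347]);
translate([398, 280, 574]) cube([33, 402, 33]);
translate([828, 280, 574]) cube([33, 402, 33]);
translate([398, 280, 427]) cube([33, 33, 147]);
translate([828, 280, 427]) cube([33, 33, 147]);


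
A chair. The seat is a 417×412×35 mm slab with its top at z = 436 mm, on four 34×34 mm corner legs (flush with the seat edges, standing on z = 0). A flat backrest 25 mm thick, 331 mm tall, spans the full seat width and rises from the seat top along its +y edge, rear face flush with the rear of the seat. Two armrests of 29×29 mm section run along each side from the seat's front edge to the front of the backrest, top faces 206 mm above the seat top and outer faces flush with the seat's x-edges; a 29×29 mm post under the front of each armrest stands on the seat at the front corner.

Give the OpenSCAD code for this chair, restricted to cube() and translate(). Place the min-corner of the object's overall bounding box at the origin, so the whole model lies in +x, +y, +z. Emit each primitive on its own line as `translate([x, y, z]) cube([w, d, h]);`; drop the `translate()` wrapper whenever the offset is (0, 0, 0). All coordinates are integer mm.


// leg_h = 436 - 35 = 401
// arm post h = 206 - 29 = 177
translate([0, 0, 401]) cube([417, 412, 35]);
cube([34, 34, 401]);
translate([383, 0, 0]) cube([34, 34, 401]);
translate([0, 378, 0]) cube([34, 34, 401]);
translate([383, 378, 0]) cube([34, 34, 401]);
translate([0, 387, 436]) cube([417, 25, 331]);
translate([0, 0, 613]) cube([29, 387, 29]);
translate([388, 0, 613]) cube([29, 387, 29]);
translate([0, 0, 436]) cube([29, 29, 177]);
translate([388, 0, 436]) cube([29, 29, 177]);


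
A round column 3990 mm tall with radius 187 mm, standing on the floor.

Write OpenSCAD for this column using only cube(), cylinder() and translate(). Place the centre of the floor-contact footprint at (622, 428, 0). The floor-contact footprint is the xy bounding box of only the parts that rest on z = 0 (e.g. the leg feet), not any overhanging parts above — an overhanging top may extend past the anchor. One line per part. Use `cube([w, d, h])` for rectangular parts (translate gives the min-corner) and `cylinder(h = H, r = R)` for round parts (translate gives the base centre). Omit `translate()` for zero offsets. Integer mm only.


translate([622, 428, 0]) cylinder(h = 3990, r = 187);


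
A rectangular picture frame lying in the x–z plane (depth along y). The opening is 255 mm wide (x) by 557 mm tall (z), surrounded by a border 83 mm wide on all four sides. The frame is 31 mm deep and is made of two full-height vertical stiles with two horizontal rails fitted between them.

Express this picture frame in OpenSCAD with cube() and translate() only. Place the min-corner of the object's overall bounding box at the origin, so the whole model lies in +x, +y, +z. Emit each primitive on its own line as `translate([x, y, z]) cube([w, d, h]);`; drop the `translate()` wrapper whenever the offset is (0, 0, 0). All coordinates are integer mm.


cube([83, 31, 723]);
translate([338, 0, 0]) cube([83, 31, 723]);
translate([83, 0, 0]) cube([255, 31, 83]);
translate([83, 0, 640]) cube([255, 31, 83]);


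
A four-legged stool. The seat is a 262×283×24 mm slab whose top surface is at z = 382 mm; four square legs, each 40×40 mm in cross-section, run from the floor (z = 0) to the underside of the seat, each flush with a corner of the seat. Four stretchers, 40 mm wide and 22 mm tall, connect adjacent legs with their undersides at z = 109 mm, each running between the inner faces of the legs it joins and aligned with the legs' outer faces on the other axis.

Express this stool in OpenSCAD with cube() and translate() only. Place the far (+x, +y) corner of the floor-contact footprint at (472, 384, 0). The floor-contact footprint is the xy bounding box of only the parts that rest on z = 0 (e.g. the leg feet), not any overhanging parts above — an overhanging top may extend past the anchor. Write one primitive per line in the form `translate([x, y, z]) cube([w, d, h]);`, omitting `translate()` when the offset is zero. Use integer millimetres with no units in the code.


translate([210, 101, 358]) cube([262, 283, 24]);
translate([210, 101, 0]) cube([40, 40, 358]);
translate([432, 101, 0]) cube([40, 40, 358]);
translate([210, 344, 0]) cube([40, 40, 358]);
translate([432, 344, 0]) cube([40, 40, 358]);
translate([250, 101, 109]) cube([182, 40, 22]);
translate([250, 344, 109]) cube([182, 40, 22]);
translate([210, 141, 109]) cube([40, 203, 22]);
translate([432, 141, 109]) cube([40, 203, 22]);


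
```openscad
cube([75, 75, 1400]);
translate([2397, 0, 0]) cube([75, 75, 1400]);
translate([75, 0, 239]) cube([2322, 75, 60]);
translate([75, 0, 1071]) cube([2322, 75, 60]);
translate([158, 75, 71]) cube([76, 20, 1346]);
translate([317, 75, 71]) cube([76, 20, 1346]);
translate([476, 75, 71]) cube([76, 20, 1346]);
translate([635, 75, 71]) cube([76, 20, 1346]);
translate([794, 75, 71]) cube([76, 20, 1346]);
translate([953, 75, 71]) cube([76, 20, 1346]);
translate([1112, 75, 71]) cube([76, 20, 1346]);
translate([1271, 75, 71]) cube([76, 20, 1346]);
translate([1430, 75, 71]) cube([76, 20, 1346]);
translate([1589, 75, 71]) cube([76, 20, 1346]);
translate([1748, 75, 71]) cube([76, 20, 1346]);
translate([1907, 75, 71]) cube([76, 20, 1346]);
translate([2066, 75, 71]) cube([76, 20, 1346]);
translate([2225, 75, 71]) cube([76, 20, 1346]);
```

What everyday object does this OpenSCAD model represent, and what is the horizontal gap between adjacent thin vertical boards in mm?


A fence section. The picket gap is 83 mm.

Two posts, two rails, 14 pickets — a fence section. Span 2322 mm holds 14 pickets of 76 mm with 15 equal gaps: ⌊(2322 − 14·76) / 15⌋ = 83 mm.


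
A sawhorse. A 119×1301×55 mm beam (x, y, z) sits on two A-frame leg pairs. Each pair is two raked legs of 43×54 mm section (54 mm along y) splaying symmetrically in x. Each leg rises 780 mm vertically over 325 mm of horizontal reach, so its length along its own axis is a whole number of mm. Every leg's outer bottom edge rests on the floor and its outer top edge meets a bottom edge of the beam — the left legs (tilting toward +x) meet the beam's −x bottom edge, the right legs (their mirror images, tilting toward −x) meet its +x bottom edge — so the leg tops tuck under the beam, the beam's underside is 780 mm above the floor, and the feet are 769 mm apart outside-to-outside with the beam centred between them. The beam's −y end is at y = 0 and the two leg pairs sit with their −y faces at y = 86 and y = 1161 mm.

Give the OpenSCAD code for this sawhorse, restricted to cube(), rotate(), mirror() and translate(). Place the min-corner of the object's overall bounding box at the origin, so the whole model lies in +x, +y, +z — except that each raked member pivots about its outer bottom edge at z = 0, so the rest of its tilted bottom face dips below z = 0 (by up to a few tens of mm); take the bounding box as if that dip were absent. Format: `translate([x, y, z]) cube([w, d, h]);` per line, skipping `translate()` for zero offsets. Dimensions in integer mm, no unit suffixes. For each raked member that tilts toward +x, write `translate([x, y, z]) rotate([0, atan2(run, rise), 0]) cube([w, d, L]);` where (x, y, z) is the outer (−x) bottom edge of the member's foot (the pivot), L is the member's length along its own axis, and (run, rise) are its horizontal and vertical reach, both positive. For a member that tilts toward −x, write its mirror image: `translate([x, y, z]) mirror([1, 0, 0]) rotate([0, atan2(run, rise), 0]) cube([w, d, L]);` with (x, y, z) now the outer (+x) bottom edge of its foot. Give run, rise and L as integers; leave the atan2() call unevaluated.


// leg length = √(325² + 780²) = 845
// right-leg outer foot x = 2·325 + 119 = 769
// beam min-corner = (325, 0, 780)
translate([325, 0, 780]) cube([119, 1301, 55]);
translate([0, 86, 0]) rotate([0, atan2(325, 780), 0]) cube([43, 54, 845]);
translate([769, 86, 0]) mirror([1, 0, 0]) rotate([0, atan2(325, 780), 0]) cube([43, 54, 845]);
translate([0, 1161, 0]) rotate([0, atan2(325, 780), 0]) cube([43, 54, 845]);
translate([769, 1161, 0]) mirror([1, 0, 0]) rotate([0, atan2(325, 780), 0]) cube([43, 54, 845]);


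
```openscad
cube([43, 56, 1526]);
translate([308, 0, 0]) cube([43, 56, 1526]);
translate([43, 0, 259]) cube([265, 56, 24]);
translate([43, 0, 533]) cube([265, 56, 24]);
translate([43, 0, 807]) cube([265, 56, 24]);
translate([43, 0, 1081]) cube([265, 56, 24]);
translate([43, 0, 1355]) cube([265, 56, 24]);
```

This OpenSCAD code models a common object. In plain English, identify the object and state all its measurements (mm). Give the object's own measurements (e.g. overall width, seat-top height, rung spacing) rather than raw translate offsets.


A straight ladder. Two 43×56 mm vertical rails, 1526 mm tall, stand 351 mm apart (outside-to-outside) with their front faces coplanar on the −y side. 5 rungs, each 56 mm deep and 24 mm tall, span between the inner faces of the rails, front faces flush with the rails. The lowest rung's underside is at z = 259 mm and rungs are spaced 274 mm apart (underside to underside).
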